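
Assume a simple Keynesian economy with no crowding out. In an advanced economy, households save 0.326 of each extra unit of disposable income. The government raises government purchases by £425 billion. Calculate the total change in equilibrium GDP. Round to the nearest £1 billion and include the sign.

MPC = 1 − MPS = 1 − 0.326 = 0.674.
Expenditure multiplier = 1/(1 − MPC) = 1/(1 − 0.674) = 1/0.326 ≈ 3.067.
ΔY = k × ΔG = (+£425 billion) / 0.326 ≈ +£1,304 billion.

+£1,304 billion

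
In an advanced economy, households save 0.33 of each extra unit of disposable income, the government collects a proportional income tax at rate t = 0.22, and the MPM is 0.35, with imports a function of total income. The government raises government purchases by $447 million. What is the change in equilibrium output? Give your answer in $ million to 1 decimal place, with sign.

+$540.2 million

MPC = 1 − MPS = 1 − 0.33 = 0.67.
Spending multiplier = 1/(1 − c(1−t) + m) = 1/(1 − 0.67×0.78 + 0.35) = 1/0.8274 ≈ 1.209.
ΔY = k × ΔG = (+$447 million) / 0.8274 ≈ +$540.2 million.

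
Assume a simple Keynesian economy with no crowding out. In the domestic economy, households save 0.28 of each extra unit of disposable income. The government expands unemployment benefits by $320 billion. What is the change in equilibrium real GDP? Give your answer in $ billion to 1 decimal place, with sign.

+$822.9 billion

MPC = 1 − MPS = 1 − 0.28 = 0.72.
The transfer change shifts disposable income by +$320 billion, so first-round consumption changes by c·ΔTR = 0.72 × (+$320 billion) = +$230.4 billion.
Expenditure multiplier = 1/(1 − MPC) = 1/(1 − 0.72) = 1/0.28 ≈ 3.571.
The transfer multiplier is c × k ≈ 2.571, so ΔY = k × (c·ΔTR) = (+$230.4 billion) / 0.28 ≈ +$822.9 billion.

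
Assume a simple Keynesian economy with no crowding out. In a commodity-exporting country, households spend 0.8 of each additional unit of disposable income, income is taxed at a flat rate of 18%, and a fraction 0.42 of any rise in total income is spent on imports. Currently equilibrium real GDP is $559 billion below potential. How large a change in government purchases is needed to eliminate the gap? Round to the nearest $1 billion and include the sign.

+$427 billion

Spending multiplier = 1/(1 − c(1−t) + m) = 1/(1 − 0.8×0.82 + 0.42) = 1/0.764 ≈ 1.309.
Need ΔY = +$559 billion, so ΔG = ΔY/k = (+$559 billion) × 0.764 ≈ +$427 billion.
The government should increase government purchases by $427 billion.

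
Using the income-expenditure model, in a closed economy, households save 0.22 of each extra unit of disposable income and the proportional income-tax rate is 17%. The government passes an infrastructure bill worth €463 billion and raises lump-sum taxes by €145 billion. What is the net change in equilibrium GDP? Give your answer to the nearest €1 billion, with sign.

+€992 billion

MPC = 1 − MPS = 1 − 0.22 = 0.78.
Expenditure multiplier = 1/(1 − c(1−t)) = 1/(1 − 0.78×0.83) = 1/0.3526 ≈ 2.836.
ΔG contributes k·ΔG = (+€463 billion) / 0.3526 ≈ +€1,313.1 billion.
ΔT of +€145 billion changes first-round spending by −c·ΔT = −€113.1 billion, contributing k·(−c·ΔT) = (−€113.1 billion) / 0.3526 ≈ −€320.8 billion.
Net ΔY = k(ΔG − c·ΔT) = (+€349.9 billion) / 0.3526 ≈ +€992 billion.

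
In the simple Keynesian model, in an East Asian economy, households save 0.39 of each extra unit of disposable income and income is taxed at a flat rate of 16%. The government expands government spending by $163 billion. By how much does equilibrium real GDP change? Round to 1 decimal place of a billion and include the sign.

MPC = 1 − MPS = 1 − 0.39 = 0.61.
Expenditure multiplier = 1/(1 − c(1−t)) = 1/(1 − 0.61×0.84) = 1/0.4876 ≈ 2.051.
ΔY = k × ΔG = (+$163 billion) / 0.4876 ≈ +$334.3 billion.

+$334.3 billion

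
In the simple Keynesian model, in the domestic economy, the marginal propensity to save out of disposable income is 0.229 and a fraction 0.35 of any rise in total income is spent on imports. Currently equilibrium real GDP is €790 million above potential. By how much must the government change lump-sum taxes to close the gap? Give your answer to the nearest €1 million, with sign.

+€593 million

MPC = 1 − MPS = 1 − 0.229 = 0.771.
Spending multiplier = 1/(1 − c + m) = 1/(1 − 0.771 + 0.35) = 1/0.579 ≈ 1.727.
Tax multiplier = −c·k = −0.771/0.579 ≈ −1.332. Need ΔY = −€790 million, so ΔT = ΔY/(−c·k) = −(−€790 million) × 0.579 / 0.771 ≈ +€593 million.
The government should raise lump-sum taxes by €593 million.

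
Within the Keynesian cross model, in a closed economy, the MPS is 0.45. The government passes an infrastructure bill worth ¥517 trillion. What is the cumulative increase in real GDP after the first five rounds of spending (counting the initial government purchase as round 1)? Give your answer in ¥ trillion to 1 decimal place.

¥1,091.1 trillion

MPC = 1 − MPS = 1 − 0.45 = 0.55.
Round 1 adds ΔG = ¥517 trillion; each later round is MPC = 0.55 times the previous.
After 5 rounds: 517 + 284.35 + 156.3925 + 86.015875 + 47.30873125 = ΔG·(1 − c^5)/(1 − c) = 517 × (1 − 0.0503284375)/0.45 ≈ ¥1,091.1 trillion.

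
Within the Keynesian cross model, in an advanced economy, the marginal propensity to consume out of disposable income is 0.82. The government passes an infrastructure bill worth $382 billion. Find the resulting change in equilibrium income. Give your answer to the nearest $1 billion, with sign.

Government-spending multiplier = 1/(1 − MPC) = 1/(1 − 0.82) = 1/0.18 ≈ 5.556.
ΔY = k × ΔG = (+$382 billion) / 0.18 ≈ +$2,122 billion.

+$2,122 billion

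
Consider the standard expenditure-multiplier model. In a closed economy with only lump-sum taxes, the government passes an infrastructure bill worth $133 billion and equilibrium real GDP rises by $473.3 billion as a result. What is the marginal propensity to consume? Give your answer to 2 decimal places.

0.72

Implied spending multiplier k = ΔY/ΔG = 473.3/133 ≈ 3.5586.
Since k = 1/(1 − MPC), MPC = 1 − 1/k = 1 − ΔG/ΔY = 1 − 133/473.3 ≈ 0.72.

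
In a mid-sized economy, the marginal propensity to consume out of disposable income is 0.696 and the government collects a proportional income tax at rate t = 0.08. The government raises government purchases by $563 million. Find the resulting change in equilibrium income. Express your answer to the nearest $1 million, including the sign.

Government-spending multiplier = 1/(1 − c(1−t)) = 1/(1 − 0.696×0.92) = 1/0.35968 ≈ 2.78.
ΔY = k × ΔG = (+$563 million) / 0.35968 ≈ +$1,565 million.

+$1,565 million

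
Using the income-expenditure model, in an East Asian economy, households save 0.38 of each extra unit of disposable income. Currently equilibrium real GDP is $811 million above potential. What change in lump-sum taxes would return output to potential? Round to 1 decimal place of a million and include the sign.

MPC = 1 − MPS = 1 − 0.38 = 0.62.
Spending multiplier = 1/(1 − MPC) = 1/(1 − 0.62) = 1/0.38 ≈ 2.632.
Tax multiplier = −c·k = −0.62/0.38 ≈ −1.632. Need ΔY = −$811 million, so ΔT = ΔY/(−c·k) = −(−$811 million) × 0.38 / 0.62 ≈ +$497.1 million.
The government should raise lump-sum taxes by $497.1 million.

+$497.1 million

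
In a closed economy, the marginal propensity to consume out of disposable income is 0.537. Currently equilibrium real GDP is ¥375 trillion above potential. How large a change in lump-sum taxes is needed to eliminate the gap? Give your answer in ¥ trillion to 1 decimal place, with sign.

Spending multiplier = 1/(1 − MPC) = 1/(1 − 0.537) = 1/0.463 ≈ 2.16.
Tax multiplier = −c·k = −0.537/0.463 ≈ −1.16. Need ΔY = −¥375 trillion, so ΔT = ΔY/(−c·k) = −(−¥375 trillion) × 0.463 / 0.537 ≈ +¥323.3 trillion.
The government should raise lump-sum taxes by ¥323.3 trillion.

+¥323.3 trillion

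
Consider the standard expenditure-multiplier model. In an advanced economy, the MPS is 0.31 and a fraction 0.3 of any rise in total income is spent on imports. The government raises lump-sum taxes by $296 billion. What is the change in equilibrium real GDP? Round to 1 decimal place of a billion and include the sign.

−$334.8 billion

MPC = 1 − MPS = 1 − 0.31 = 0.69.
A lump-sum tax change of +$296 billion shifts disposable income by −$296 billion; first-round consumption changes by −c × ΔT = −0.69 × (+$296 billion) = −$204.24 billion.
Expenditure multiplier = 1/(1 − c + m) = 1/(1 − 0.69 + 0.3) = 1/0.61 ≈ 1.639.
The tax multiplier is −c × k ≈ −1.131, so ΔY = k × (−c·ΔT) = (−$204.24 billion) / 0.61 ≈ −$334.8 billion.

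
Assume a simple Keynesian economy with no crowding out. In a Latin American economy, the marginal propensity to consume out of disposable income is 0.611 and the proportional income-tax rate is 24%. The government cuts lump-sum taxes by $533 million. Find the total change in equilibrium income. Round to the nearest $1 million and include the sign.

A lump-sum tax change of −$533 million shifts disposable income by +$533 million; first-round consumption changes by −c × ΔT = −0.611 × (−$533 million) = +$325.663 million.
Expenditure multiplier = 1/(1 − c(1−t)) = 1/(1 − 0.611×0.76) = 1/0.53564 ≈ 1.867.
The tax multiplier is −c × k ≈ −1.141, so ΔY = k × (−c·ΔT) = (+$325.663 million) / 0.53564 ≈ +$608 million.

+$608 million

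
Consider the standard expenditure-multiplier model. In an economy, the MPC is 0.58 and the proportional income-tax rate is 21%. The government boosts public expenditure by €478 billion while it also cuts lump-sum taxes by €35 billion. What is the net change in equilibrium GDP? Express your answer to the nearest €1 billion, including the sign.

+€920 billion

Expenditure multiplier = 1/(1 − c(1−t)) = 1/(1 − 0.58×0.79) = 1/0.5418 ≈ 1.846.
ΔG contributes k·ΔG = (+€478 billion) / 0.5418 ≈ +€882.2 billion.
ΔT of −€35 billion changes first-round spending by −c·ΔT = +€20.3 billion, contributing k·(−c·ΔT) = (+€20.3 billion) / 0.5418 ≈ +€37.5 billion.
Net ΔY = k(ΔG − c·ΔT) = (+€498.3 billion) / 0.5418 ≈ +€920 billion.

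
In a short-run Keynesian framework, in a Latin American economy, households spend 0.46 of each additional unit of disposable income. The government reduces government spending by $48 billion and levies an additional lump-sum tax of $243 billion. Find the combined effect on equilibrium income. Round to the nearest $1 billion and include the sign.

−$296 billion

Expenditure multiplier = 1/(1 − MPC) = 1/(1 − 0.46) = 1/0.54 ≈ 1.852.
ΔG contributes k·ΔG = (−$48 billion) / 0.54 ≈ −$88.9 billion.
ΔT of +$243 billion changes first-round spending by −c·ΔT = −$111.78 billion, contributing k·(−c·ΔT) = (−$111.78 billion) / 0.54 = −$207 billion.
Net ΔY = k(ΔG − c·ΔT) = (−$159.78 billion) / 0.54 ≈ −$296 billion.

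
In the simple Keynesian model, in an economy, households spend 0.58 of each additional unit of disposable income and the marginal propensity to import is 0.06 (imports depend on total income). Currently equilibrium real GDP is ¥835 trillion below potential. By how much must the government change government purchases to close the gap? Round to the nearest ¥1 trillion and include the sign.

+¥401 trillion

Spending multiplier = 1/(1 − c + m) = 1/(1 − 0.58 + 0.06) = 1/0.48 ≈ 2.083.
Need ΔY = +¥835 trillion, so ΔG = ΔY/k = (+¥835 trillion) × 0.48 ≈ +¥401 trillion.
The government should increase government purchases by ¥401 trillion.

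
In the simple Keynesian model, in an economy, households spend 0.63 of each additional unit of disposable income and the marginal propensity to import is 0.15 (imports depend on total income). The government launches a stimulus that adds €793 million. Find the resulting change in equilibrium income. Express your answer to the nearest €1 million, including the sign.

Spending multiplier = 1/(1 − c + m) = 1/(1 − 0.63 + 0.15) = 1/0.52 ≈ 1.923.
ΔY = k × ΔG = (+€793 million) / 0.52 = +€1,525 million.

+€1,525 million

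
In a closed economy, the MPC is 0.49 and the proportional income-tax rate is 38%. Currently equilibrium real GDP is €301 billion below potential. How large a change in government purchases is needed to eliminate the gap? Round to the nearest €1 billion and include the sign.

Spending multiplier = 1/(1 − c(1−t)) = 1/(1 − 0.49×0.62) = 1/0.6962 ≈ 1.436.
Need ΔY = +€301 billion, so ΔG = ΔY/k = (+€301 billion) × 0.6962 ≈ +€210 billion.
The government should increase government purchases by €210 billion.

+€210 billion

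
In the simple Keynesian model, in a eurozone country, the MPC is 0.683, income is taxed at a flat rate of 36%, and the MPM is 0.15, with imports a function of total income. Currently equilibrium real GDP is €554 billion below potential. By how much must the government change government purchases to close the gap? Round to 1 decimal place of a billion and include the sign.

Spending multiplier = 1/(1 − c(1−t) + m) = 1/(1 − 0.683×0.64 + 0.15) = 1/0.71288 ≈ 1.403.
Need ΔY = +€554 billion, so ΔG = ΔY/k = (+€554 billion) × 0.71288 ≈ +€394.9 billion.
The government should increase government purchases by €394.9 billion.

+€394.9 billion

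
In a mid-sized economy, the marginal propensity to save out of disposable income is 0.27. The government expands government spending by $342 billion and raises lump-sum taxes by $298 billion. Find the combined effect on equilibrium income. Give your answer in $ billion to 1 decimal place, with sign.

MPC = 1 − MPS = 1 − 0.27 = 0.73.
Expenditure multiplier = 1/(1 − MPC) = 1/(1 − 0.73) = 1/0.27 ≈ 3.704.
ΔG contributes k·ΔG = (+$342 billion) / 0.27 ≈ +$1,266.7 billion.
ΔT of +$298 billion changes first-round spending by −c·ΔT = −$217.54 billion, contributing k·(−c·ΔT) = (−$217.54 billion) / 0.27 ≈ −$805.7 billion.
Net ΔY = k(ΔG − c·ΔT) = (+$124.46 billion) / 0.27 ≈ +$461 billion.

+$461.0 billion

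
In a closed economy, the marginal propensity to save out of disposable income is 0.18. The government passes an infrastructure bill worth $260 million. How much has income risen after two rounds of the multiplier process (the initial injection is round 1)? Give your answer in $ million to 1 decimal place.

MPC = 1 − MPS = 1 − 0.18 = 0.82.
Round 1 adds ΔG = $260 million; each later round is MPC = 0.82 times the previous.
After 2 rounds: 260 + 213.2 = ΔG·(1 − c^2)/(1 − c) = 260 × (1 − 0.6724)/0.18 = $473.2 million.

$473.2 million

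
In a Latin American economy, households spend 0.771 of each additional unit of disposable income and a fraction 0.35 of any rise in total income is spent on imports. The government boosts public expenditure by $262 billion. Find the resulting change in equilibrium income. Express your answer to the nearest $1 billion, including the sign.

Government-spending multiplier = 1/(1 − c + m) = 1/(1 − 0.771 + 0.35) = 1/0.579 ≈ 1.727.
ΔY = k × ΔG = (+$262 billion) / 0.579 ≈ +$453 billion.

+$453 billion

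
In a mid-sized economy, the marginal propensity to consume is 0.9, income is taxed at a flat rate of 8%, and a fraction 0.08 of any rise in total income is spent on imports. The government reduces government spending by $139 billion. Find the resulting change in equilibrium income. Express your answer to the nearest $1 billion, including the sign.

Spending multiplier = 1/(1 − c(1−t) + m) = 1/(1 − 0.9×0.92 + 0.08) = 1/0.252 ≈ 3.968.
ΔY = k × ΔG = (−$139 billion) / 0.252 ≈ −$552 billion.

−$552 billion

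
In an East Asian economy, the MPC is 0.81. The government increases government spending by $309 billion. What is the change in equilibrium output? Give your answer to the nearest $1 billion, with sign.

+$1,626 billion

Spending multiplier = 1/(1 − MPC) = 1/(1 − 0.81) = 1/0.19 ≈ 5.263.
ΔY = k × ΔG = (+$309 billion) / 0.19 ≈ +$1,626 billion.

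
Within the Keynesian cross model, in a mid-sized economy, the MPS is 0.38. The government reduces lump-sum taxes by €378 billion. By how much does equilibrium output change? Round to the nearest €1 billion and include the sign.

MPC = 1 − MPS = 1 − 0.38 = 0.62.
A lump-sum tax change of −€378 billion shifts disposable income by +€378 billion; first-round consumption changes by −c × ΔT = −0.62 × (−€378 billion) = +€234.36 billion.
Expenditure multiplier = 1/(1 − MPC) = 1/(1 − 0.62) = 1/0.38 ≈ 2.632.
The tax multiplier is −c × k ≈ −1.632, so ΔY = k × (−c·ΔT) = (+€234.36 billion) / 0.38 ≈ +€617 billion.

+€617 billion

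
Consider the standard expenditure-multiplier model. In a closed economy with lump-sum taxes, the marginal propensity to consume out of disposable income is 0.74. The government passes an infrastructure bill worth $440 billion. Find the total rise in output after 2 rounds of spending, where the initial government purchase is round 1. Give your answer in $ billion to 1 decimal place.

$765.6 billion

Round 1 adds ΔG = $440 billion; each later round is MPC = 0.74 times the previous.
After 2 rounds: 440 + 325.6 = ΔG·(1 − c^2)/(1 − c) = 440 × (1 − 0.5476)/0.26 = $765.6 billion.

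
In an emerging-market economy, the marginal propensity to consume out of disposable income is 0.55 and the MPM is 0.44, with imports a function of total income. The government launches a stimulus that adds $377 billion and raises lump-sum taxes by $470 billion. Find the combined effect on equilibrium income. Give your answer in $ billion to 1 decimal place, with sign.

Expenditure multiplier = 1/(1 − c + m) = 1/(1 − 0.55 + 0.44) = 1/0.89 ≈ 1.124.
ΔG contributes k·ΔG = (+$377 billion) / 0.89 ≈ +$423.6 billion.
ΔT of +$470 billion changes first-round spending by −c·ΔT = −$258.5 billion, contributing k·(−c·ΔT) = (−$258.5 billion) / 0.89 ≈ −$290.4 billion.
Net ΔY = k(ΔG − c·ΔT) = (+$118.5 billion) / 0.89 ≈ +$133.1 billion.

+$133.1 billion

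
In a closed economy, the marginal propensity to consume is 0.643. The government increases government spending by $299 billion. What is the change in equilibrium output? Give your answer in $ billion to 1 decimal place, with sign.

Expenditure multiplier = 1/(1 − MPC) = 1/(1 − 0.643) = 1/0.357 ≈ 2.801.
ΔY = k × ΔG = (+$299 billion) / 0.357 ≈ +$837.5 billion.

+$837.5 billion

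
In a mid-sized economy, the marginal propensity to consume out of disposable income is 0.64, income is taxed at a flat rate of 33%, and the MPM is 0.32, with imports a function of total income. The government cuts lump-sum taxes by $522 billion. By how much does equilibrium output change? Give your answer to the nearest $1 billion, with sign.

A lump-sum tax change of −$522 billion shifts disposable income by +$522 billion; first-round consumption changes by −c × ΔT = −0.64 × (−$522 billion) = +$334.08 billion.
Expenditure multiplier = 1/(1 − c(1−t) + m) = 1/(1 − 0.64×0.67 + 0.32) = 1/0.8912 ≈ 1.122.
The tax multiplier is −c × k ≈ −0.718, so ΔY = k × (−c·ΔT) = (+$334.08 billion) / 0.8912 ≈ +$375 billion.

+$375 billion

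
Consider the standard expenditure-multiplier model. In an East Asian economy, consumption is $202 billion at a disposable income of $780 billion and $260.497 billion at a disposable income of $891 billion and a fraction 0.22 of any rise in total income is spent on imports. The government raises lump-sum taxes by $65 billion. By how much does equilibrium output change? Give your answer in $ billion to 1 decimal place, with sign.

MPC = ΔC/ΔYd = (260.497 − 202)/(891 − 780) = 58.497/111 = 0.527.
A lump-sum tax change of +$65 billion shifts disposable income by −$65 billion; first-round consumption changes by −c × ΔT = −0.527 × (+$65 billion) = −$34.255 billion.
Expenditure multiplier = 1/(1 − c + m) = 1/(1 − 0.527 + 0.22) = 1/0.693 ≈ 1.443.
The tax multiplier is −c × k ≈ −0.76, so ΔY = k × (−c·ΔT) = (−$34.255 billion) / 0.693 ≈ −$49.4 billion.

−$49.4 billion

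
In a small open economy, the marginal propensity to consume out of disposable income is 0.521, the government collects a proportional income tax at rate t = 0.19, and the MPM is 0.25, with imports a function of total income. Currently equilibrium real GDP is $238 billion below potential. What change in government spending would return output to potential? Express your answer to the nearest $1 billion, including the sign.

+$197 billion

Spending multiplier = 1/(1 − c(1−t) + m) = 1/(1 − 0.521×0.81 + 0.25) = 1/0.82799 ≈ 1.208.
Need ΔY = +$238 billion, so ΔG = ΔY/k = (+$238 billion) × 0.82799 ≈ +$197 billion.
The government should increase government spending by $197 billion.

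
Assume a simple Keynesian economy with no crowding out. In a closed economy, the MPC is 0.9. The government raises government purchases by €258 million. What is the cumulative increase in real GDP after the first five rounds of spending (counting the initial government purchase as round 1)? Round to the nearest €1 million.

€1,057 million

Round 1 adds ΔG = €258 million; each later round is MPC = 0.9 times the previous.
After 5 rounds: 258 + 232.2 + 208.98 + 188.082 + 169.2738 = ΔG·(1 − c^5)/(1 − c) = 258 × (1 − 0.59049)/0.1 ≈ €1,057 million.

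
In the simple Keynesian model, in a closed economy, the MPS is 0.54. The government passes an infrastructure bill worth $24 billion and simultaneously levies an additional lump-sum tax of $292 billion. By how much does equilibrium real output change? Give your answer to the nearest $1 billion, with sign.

MPC = 1 − MPS = 1 − 0.54 = 0.46.
Expenditure multiplier = 1/(1 − MPC) = 1/(1 − 0.46) = 1/0.54 ≈ 1.852.
ΔG contributes k·ΔG = (+$24 billion) / 0.54 ≈ +$44.4 billion.
ΔT of +$292 billion changes first-round spending by −c·ΔT = −$134.32 billion, contributing k·(−c·ΔT) = (−$134.32 billion) / 0.54 ≈ −$248.7 billion.
Net ΔY = k(ΔG − c·ΔT) = (−$110.32 billion) / 0.54 ≈ −$204 billion.

−$204 billion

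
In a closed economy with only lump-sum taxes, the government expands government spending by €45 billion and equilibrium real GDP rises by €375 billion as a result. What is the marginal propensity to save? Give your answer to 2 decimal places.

Implied spending multiplier k = ΔY/ΔG = 375/45 ≈ 8.3333.
Since k = 1/(1 − MPC), MPC = 1 − 1/k = 1 − ΔG/ΔY = 1 − 45/375 = 0.88.
MPS = 1 − MPC = 0.12.

0.12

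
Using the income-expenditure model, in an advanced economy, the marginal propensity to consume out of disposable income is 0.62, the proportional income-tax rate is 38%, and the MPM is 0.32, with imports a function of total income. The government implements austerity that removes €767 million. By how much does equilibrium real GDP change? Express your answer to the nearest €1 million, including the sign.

−€820 million

Spending multiplier = 1/(1 − c(1−t) + m) = 1/(1 − 0.62×0.62 + 0.32) = 1/0.9356 ≈ 1.069.
ΔY = k × ΔG = (−€767 million) / 0.9356 ≈ −€820 million.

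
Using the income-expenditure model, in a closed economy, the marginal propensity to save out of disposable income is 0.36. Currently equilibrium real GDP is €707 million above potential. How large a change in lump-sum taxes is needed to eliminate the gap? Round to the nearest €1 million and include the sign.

MPC = 1 − MPS = 1 − 0.36 = 0.64.
Spending multiplier = 1/(1 − MPC) = 1/(1 − 0.64) = 1/0.36 ≈ 2.778.
Tax multiplier = −c·k = −0.64/0.36 ≈ −1.778. Need ΔY = −€707 million, so ΔT = ΔY/(−c·k) = −(−€707 million) × 0.36 / 0.64 ≈ +€398 million.
The government should raise lump-sum taxes by €398 million.

+€398 million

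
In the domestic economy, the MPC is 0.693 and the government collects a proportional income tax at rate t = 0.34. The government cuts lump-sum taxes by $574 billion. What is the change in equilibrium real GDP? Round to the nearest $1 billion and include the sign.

A lump-sum tax change of −$574 billion shifts disposable income by +$574 billion; first-round consumption changes by −c × ΔT = −0.693 × (−$574 billion) = +$397.782 billion.
Expenditure multiplier = 1/(1 − c(1−t)) = 1/(1 − 0.693×0.66) = 1/0.54262 ≈ 1.843.
The tax multiplier is −c × k ≈ −1.277, so ΔY = k × (−c·ΔT) = (+$397.782 billion) / 0.54262 ≈ +$733 billion.

+$733 billion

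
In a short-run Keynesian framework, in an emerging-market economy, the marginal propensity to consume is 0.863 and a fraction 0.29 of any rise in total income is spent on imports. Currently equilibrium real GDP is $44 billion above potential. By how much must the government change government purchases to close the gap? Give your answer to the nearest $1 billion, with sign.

−$19 billion

Spending multiplier = 1/(1 − c + m) = 1/(1 − 0.863 + 0.29) = 1/0.427 ≈ 2.342.
Need ΔY = −$44 billion, so ΔG = ΔY/k = (−$44 billion) × 0.427 ≈ −$19 billion.
The government should cut government purchases by $19 billion.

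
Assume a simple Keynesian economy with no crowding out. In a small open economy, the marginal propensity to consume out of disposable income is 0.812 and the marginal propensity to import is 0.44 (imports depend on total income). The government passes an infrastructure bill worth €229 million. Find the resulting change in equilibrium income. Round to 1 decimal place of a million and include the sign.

+€364.6 million

Government-spending multiplier = 1/(1 − c + m) = 1/(1 − 0.812 + 0.44) = 1/0.628 ≈ 1.592.
ΔY = k × ΔG = (+€229 million) / 0.628 ≈ +€364.6 million.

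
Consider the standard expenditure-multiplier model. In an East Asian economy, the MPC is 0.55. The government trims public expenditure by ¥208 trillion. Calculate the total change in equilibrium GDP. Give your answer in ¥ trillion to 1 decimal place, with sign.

−¥462.2 trillion

Expenditure multiplier = 1/(1 − MPC) = 1/(1 − 0.55) = 1/0.45 ≈ 2.222.
ΔY = k × ΔG = (−¥208 trillion) / 0.45 ≈ −¥462.2 trillion.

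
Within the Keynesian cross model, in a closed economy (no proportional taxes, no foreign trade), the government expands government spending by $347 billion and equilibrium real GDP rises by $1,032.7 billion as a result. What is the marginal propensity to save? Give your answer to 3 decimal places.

Implied spending multiplier k = ΔY/ΔG = 1,032.7/347 ≈ 2.9761.
Since k = 1/(1 − MPC), MPC = 1 − 1/k = 1 − ΔG/ΔY = 1 − 347/1,032.7 ≈ 0.664.
MPS = 1 − MPC = 0.336.

0.336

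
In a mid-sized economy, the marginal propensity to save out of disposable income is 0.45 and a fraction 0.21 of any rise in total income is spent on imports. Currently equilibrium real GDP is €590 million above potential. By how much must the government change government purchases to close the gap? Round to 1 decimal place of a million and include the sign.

−€389.4 million

MPC = 1 − MPS = 1 − 0.45 = 0.55.
Spending multiplier = 1/(1 − c + m) = 1/(1 − 0.55 + 0.21) = 1/0.66 ≈ 1.515.
Need ΔY = −€590 million, so ΔG = ΔY/k = (−€590 million) × 0.66 = −€389.4 million.
The government should cut government purchases by €389.4 million.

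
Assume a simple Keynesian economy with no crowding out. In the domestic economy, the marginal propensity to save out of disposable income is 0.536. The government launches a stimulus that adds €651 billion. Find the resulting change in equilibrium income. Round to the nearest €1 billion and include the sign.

MPC = 1 − MPS = 1 − 0.536 = 0.464.
Expenditure multiplier = 1/(1 − MPC) = 1/(1 − 0.464) = 1/0.536 ≈ 1.866.
ΔY = k × ΔG = (+€651 billion) / 0.536 ≈ +€1,215 billion.

+€1,215 billion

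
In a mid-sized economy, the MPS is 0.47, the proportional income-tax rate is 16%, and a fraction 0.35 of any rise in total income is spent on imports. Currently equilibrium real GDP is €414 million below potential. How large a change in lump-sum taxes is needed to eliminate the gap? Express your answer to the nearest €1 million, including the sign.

−€707 million

MPC = 1 − MPS = 1 − 0.47 = 0.53.
Spending multiplier = 1/(1 − c(1−t) + m) = 1/(1 − 0.53×0.84 + 0.35) = 1/0.9048 ≈ 1.105.
Tax multiplier = −c·k = −0.53/0.9048 ≈ −0.586. Need ΔY = +€414 million, so ΔT = ΔY/(−c·k) = −(+€414 million) × 0.9048 / 0.53 ≈ −€707 million.
The government should cut lump-sum taxes by €707 million.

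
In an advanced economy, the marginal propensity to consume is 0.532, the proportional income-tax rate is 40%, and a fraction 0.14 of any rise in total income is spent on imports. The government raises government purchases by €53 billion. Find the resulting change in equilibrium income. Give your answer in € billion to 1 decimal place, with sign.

Expenditure multiplier = 1/(1 − c(1−t) + m) = 1/(1 − 0.532×0.6 + 0.14) = 1/0.8208 ≈ 1.218.
ΔY = k × ΔG = (+€53 billion) / 0.8208 ≈ +€64.6 billion.

+€64.6 billion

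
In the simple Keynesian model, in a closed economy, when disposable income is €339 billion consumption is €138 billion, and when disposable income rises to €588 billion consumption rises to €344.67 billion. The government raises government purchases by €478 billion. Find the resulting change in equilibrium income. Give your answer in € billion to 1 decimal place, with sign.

+€2,811.8 billion

MPC = ΔC/ΔYd = (344.67 − 138)/(588 − 339) = 206.67/249 = 0.83.
Spending multiplier = 1/(1 − MPC) = 1/(1 − 0.83) = 1/0.17 ≈ 5.882.
ΔY = k × ΔG = (+€478 billion) / 0.17 ≈ +€2,811.8 billion.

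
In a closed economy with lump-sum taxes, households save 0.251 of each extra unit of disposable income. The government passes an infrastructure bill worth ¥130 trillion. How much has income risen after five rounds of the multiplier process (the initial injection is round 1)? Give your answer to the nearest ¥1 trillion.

¥396 trillion

MPC = 1 − MPS = 1 − 0.251 = 0.749.
Round 1 adds ΔG = ¥130 trillion; each later round is MPC = 0.749 times the previous.
After 5 rounds: 130 + 97.37 + 72.93013 + 54.62466737 + 40.91387586013 = ΔG·(1 − c^5)/(1 − c) = 130 × (1 − 0.235726869378749)/0.251 ≈ ¥396 trillion.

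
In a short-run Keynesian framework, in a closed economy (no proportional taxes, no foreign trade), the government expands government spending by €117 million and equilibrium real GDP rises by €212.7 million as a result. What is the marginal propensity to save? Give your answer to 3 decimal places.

0.550

Implied spending multiplier k = ΔY/ΔG = 212.7/117 ≈ 1.8179.
Since k = 1/(1 − MPC), MPC = 1 − 1/k = 1 − ΔG/ΔY = 1 − 117/212.7 ≈ 0.450.
MPS = 1 − MPC = 0.550.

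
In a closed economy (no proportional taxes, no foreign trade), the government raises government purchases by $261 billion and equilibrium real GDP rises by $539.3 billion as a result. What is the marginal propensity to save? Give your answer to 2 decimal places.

Implied spending multiplier k = ΔY/ΔG = 539.3/261 ≈ 2.0663.
Since k = 1/(1 − MPC), MPC = 1 − 1/k = 1 − ΔG/ΔY = 1 − 261/539.3 ≈ 0.52.
MPS = 1 − MPC = 0.48.

0.48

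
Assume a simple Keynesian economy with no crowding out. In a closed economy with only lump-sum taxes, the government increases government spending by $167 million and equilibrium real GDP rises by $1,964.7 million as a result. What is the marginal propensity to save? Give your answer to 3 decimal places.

0.085

Implied spending multiplier k = ΔY/ΔG = 1,964.7/167 ≈ 11.7647.
Since k = 1/(1 − MPC), MPC = 1 − 1/k = 1 − ΔG/ΔY = 1 − 167/1,964.7 ≈ 0.915.
MPS = 1 − MPC = 0.085.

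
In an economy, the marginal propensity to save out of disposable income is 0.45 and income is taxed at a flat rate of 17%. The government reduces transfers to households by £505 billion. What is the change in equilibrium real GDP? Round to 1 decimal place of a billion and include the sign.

MPC = 1 − MPS = 1 − 0.45 = 0.55.
The transfer change shifts disposable income by −£505 billion, so first-round consumption changes by c·ΔTR = 0.55 × (−£505 billion) = −£277.75 billion.
Expenditure multiplier = 1/(1 − c(1−t)) = 1/(1 − 0.55×0.83) = 1/0.5435 ≈ 1.84.
The transfer multiplier is c × k ≈ 1.012, so ΔY = k × (c·ΔTR) = (−£277.75 billion) / 0.5435 ≈ −£511 billion.

−£511.0 billion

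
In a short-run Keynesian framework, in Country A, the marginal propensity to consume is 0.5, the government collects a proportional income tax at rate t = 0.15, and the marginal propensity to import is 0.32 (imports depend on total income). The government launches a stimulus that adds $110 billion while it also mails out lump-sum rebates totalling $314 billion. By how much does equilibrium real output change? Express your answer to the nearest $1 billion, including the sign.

+$298 billion

Expenditure multiplier = 1/(1 − c(1−t) + m) = 1/(1 − 0.5×0.85 + 0.32) = 1/0.895 ≈ 1.117.
ΔG contributes k·ΔG = (+$110 billion) / 0.895 ≈ +$122.9 billion.
ΔT of −$314 billion changes first-round spending by −c·ΔT = +$157 billion, contributing k·(−c·ΔT) = (+$157 billion) / 0.895 ≈ +$175.4 billion.
Net ΔY = k(ΔG − c·ΔT) = (+$267 billion) / 0.895 ≈ +$298 billion.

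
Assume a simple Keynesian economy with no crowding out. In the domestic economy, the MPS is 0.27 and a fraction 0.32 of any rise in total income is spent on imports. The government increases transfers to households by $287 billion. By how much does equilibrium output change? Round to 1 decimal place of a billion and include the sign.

+$355.1 billion

MPC = 1 − MPS = 1 − 0.27 = 0.73.
The transfer change shifts disposable income by +$287 billion, so first-round consumption changes by c·ΔTR = 0.73 × (+$287 billion) = +$209.51 billion.
Expenditure multiplier = 1/(1 − c + m) = 1/(1 − 0.73 + 0.32) = 1/0.59 ≈ 1.695.
The transfer multiplier is c × k ≈ 1.237, so ΔY = k × (c·ΔTR) = (+$209.51 billion) / 0.59 ≈ +$355.1 billion.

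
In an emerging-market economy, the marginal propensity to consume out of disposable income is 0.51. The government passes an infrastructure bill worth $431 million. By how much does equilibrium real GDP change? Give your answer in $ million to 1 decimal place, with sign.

Spending multiplier = 1/(1 − MPC) = 1/(1 − 0.51) = 1/0.49 ≈ 2.041.
ΔY = k × ΔG = (+$431 million) / 0.49 ≈ +$879.6 million.

+$879.6 million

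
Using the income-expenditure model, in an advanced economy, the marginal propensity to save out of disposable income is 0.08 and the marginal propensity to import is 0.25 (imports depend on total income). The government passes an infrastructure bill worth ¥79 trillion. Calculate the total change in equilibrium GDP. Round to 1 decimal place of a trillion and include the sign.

+¥239.4 trillion

MPC = 1 − MPS = 1 − 0.08 = 0.92.
Spending multiplier = 1/(1 − c + m) = 1/(1 − 0.92 + 0.25) = 1/0.33 ≈ 3.03.
ΔY = k × ΔG = (+¥79 trillion) / 0.33 ≈ +¥239.4 trillion.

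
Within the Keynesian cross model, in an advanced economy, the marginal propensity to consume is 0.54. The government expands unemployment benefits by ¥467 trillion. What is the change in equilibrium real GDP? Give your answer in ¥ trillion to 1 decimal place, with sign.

+¥548.2 trillion

The transfer change shifts disposable income by +¥467 trillion, so first-round consumption changes by c·ΔTR = 0.54 × (+¥467 trillion) = +¥252.18 trillion.
Expenditure multiplier = 1/(1 − MPC) = 1/(1 − 0.54) = 1/0.46 ≈ 2.174.
The transfer multiplier is c × k ≈ 1.174, so ΔY = k × (c·ΔTR) = (+¥252.18 trillion) / 0.46 ≈ +¥548.2 trillion.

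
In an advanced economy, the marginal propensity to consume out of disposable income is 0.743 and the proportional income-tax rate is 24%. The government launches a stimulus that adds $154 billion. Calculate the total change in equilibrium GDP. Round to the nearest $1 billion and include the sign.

+$354 billion

Government-spending multiplier = 1/(1 − c(1−t)) = 1/(1 − 0.743×0.76) = 1/0.43532 ≈ 2.297.
ΔY = k × ΔG = (+$154 billion) / 0.43532 ≈ +$354 billion.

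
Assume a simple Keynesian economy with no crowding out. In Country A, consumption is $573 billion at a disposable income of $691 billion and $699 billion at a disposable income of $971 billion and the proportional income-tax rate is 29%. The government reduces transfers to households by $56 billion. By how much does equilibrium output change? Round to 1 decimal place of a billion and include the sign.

−$37.0 billion

MPC = ΔC/ΔYd = (699 − 573)/(971 − 691) = 126/280 = 0.45.
The transfer change shifts disposable income by −$56 billion, so first-round consumption changes by c·ΔTR = 0.45 × (−$56 billion) = −$25.2 billion.
Expenditure multiplier = 1/(1 − c(1−t)) = 1/(1 − 0.45×0.71) = 1/0.6805 ≈ 1.47.
The transfer multiplier is c × k ≈ 0.661, so ΔY = k × (c·ΔTR) = (−$25.2 billion) / 0.6805 ≈ −$37 billion.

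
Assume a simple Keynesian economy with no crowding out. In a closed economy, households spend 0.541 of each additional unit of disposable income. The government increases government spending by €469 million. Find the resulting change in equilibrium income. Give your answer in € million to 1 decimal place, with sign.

Expenditure multiplier = 1/(1 − MPC) = 1/(1 − 0.541) = 1/0.459 ≈ 2.179.
ΔY = k × ΔG = (+€469 million) / 0.459 ≈ +€1,021.8 million.

+€1,021.8 million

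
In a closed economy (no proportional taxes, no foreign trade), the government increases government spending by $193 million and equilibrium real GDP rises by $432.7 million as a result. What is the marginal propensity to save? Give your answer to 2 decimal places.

0.45

Implied spending multiplier k = ΔY/ΔG = 432.7/193 ≈ 2.242.
Since k = 1/(1 − MPC), MPC = 1 − 1/k = 1 − ΔG/ΔY = 1 − 193/432.7 ≈ 0.55.
MPS = 1 − MPC = 0.45.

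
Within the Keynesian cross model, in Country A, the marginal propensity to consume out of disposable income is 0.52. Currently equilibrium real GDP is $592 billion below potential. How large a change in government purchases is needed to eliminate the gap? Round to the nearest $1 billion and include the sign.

+$284 billion

Spending multiplier = 1/(1 − MPC) = 1/(1 − 0.52) = 1/0.48 ≈ 2.083.
Need ΔY = +$592 billion, so ΔG = ΔY/k = (+$592 billion) × 0.48 ≈ +$284 billion.
The government should increase government purchases by $284 billion.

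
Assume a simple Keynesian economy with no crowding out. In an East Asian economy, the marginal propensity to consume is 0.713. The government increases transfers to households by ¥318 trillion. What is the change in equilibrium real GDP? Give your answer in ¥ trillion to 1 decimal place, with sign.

The transfer change shifts disposable income by +¥318 trillion, so first-round consumption changes by c·ΔTR = 0.713 × (+¥318 trillion) = +¥226.734 trillion.
Expenditure multiplier = 1/(1 − MPC) = 1/(1 − 0.713) = 1/0.287 ≈ 3.484.
The transfer multiplier is c × k ≈ 2.484, so ΔY = k × (c·ΔTR) = (+¥226.734 trillion) / 0.287 ≈ +¥790 trillion.

+¥790.0 trillion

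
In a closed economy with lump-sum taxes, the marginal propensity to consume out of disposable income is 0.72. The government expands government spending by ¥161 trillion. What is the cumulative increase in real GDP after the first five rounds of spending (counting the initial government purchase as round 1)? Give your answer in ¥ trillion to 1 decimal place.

¥463.7 trillion

Round 1 adds ΔG = ¥161 trillion; each later round is MPC = 0.72 times the previous.
After 5 rounds: 161 + 115.92 + 83.4624 + 60.092928 + 43.26690816 = ΔG·(1 − c^5)/(1 − c) = 161 × (1 − 0.1934917632)/0.28 ≈ ¥463.7 trillion.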